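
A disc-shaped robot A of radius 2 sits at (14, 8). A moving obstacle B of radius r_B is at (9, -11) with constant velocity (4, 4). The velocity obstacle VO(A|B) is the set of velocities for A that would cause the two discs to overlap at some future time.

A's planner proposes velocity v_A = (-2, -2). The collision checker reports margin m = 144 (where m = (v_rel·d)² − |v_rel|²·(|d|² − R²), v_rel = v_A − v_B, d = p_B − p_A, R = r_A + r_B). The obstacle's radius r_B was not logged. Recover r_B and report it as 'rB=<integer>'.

m = 144
d = (-5, -19);  v_rel = (-6, -6),  |v_rel|² = 72
v_rel×d = (-6)·(-19) − (-6)·(-5) = 84
since m = R²·72 − 84²:  R² = (7056 + 144) / 72 = 100
R = √100 = 10  ⇒  r_B = 10 − 2 = 8

rB=8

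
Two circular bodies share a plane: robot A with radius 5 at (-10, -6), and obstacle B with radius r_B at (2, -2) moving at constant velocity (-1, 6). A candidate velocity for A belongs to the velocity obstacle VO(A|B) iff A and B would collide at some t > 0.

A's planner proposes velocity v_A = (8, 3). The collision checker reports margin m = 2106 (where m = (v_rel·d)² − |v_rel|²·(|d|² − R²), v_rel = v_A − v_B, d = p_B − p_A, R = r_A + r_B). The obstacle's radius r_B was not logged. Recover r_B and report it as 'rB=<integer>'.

m = 2106
d = (12, 4);  v_rel = (9, -3),  |v_rel|² = 90
v_rel×d = (9)·(4) − (-3)·(12) = 72
since m = R²·90 − 72²:  R² = (5184 + 2106) / 90 = 81
R = √81 = 9  ⇒  r_B = 9 − 5 = 4

rB=4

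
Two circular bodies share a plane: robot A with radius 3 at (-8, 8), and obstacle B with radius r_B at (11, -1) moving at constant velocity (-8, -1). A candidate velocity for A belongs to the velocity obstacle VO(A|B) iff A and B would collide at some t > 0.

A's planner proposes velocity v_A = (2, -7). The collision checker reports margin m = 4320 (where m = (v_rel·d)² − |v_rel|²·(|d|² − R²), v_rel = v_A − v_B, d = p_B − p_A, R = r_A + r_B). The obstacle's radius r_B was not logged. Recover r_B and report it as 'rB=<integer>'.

m = 4320
d = (19, -9);  v_rel = (10, -6),  |v_rel|² = 136
v_rel×d = (10)·(-9) − (-6)·(19) = 24
since m = R²·136 − 24²:  R² = (576 + 4320) / 136 = 36
R = √36 = 6  ⇒  r_B = 6 − 3 = 3

rB=3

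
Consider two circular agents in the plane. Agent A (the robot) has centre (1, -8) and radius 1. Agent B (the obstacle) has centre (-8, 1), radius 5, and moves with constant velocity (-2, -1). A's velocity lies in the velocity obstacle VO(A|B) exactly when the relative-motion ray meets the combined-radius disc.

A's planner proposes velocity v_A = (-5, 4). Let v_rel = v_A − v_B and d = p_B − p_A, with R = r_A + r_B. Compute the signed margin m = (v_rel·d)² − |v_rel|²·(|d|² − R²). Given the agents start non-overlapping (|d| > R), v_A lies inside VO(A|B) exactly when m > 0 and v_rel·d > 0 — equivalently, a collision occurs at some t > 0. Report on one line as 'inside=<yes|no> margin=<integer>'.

d = (-9, 9),  |d|² = 162;  R = 1+5 = 6,  c = 162−6² = 126
v_rel = (-3, 5),  |v_rel|² = 34;  v_rel·d = (-3)·(-9) + (5)·(9) = 72
34·t² − 144·t + 126 = 0  ⇒  m = 72² − 34·126 = 900
m = 900 > 0,  v_rel·d = 72 > 0  ⇒  inside

inside=yes margin=900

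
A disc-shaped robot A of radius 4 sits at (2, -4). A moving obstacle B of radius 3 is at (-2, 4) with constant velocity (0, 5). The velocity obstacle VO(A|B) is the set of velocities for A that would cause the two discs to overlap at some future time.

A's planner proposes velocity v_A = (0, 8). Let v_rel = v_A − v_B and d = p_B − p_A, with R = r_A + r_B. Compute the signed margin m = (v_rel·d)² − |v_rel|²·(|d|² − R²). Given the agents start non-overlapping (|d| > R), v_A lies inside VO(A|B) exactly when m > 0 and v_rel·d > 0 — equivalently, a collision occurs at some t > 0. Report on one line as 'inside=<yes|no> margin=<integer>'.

d = (-4, 8),  |d|² = 80;  R = 4+3 = 7,  c = 80−7² = 31
v_rel = (0, 3),  |v_rel|² = 9;  v_rel·d = (0)·(-4) + (3)·(8) = 24
9·t² − 48·t + 31 = 0  ⇒  m = 24² − 9·31 = 297
m = 297 > 0,  v_rel·d = 24 > 0  ⇒  inside

inside=yes margin=297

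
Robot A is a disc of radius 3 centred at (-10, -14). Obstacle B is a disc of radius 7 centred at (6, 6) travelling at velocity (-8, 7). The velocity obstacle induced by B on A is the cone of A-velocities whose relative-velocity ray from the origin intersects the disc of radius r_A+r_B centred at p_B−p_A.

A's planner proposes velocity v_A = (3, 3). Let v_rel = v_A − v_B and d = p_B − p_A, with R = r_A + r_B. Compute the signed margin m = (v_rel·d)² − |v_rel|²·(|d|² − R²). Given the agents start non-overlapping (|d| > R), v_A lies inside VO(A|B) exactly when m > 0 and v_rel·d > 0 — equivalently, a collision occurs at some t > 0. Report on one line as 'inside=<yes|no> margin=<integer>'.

d = (16, 20),  |d|² = 656;  R = 3+7 = 10,  c = 656−10² = 556
v_rel = (11, -4),  |v_rel|² = 137;  v_rel·d = (11)·(16) + (-4)·(20) = 96
137·t² − 192·t + 556 = 0  ⇒  m = 96² − 137·556 = -66956
m = -66956 < 0,  v_rel·d = 96 > 0  ⇒  outside

inside=no margin=-66956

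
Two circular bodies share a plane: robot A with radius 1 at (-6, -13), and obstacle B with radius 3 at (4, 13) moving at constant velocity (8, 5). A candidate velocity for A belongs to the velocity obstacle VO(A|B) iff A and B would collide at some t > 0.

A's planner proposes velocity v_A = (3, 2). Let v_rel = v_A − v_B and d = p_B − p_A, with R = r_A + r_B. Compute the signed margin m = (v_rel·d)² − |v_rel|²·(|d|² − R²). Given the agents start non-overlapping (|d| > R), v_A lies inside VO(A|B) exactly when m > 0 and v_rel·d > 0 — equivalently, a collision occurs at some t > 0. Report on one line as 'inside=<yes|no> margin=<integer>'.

d = (10, 26),  |d|² = 776;  R = 1+3 = 4,  c = 776−4² = 760
v_rel = (-5, -3),  |v_rel|² = 34;  v_rel·d = (-5)·(10) + (-3)·(26) = -128
34·t² + 256·t + 760 = 0  ⇒  m = (-128)² − 34·760 = -9456
m = -9456 < 0,  v_rel·d = -128 < 0  ⇒  outside

inside=no margin=-9456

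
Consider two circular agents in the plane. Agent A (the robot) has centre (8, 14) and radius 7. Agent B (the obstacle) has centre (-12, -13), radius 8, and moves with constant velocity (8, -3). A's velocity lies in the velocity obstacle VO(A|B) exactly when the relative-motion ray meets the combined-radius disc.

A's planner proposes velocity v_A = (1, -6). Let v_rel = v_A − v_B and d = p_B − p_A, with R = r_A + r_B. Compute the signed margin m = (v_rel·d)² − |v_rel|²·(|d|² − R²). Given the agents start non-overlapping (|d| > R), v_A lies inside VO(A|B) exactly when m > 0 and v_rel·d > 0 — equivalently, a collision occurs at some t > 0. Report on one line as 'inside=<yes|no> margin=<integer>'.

d = (-20, -27),  |d|² = 1129;  R = 7+8 = 15,  c = 1129−15² = 904
v_rel = (-7, -3),  |v_rel|² = 58;  v_rel·d = (-7)·(-20) + (-3)·(-27) = 221
58·t² − 442·t + 904 = 0  ⇒  m = 221² − 58·904 = -3591
m = -3591 < 0,  v_rel·d = 221 > 0  ⇒  outside

inside=no margin=-3591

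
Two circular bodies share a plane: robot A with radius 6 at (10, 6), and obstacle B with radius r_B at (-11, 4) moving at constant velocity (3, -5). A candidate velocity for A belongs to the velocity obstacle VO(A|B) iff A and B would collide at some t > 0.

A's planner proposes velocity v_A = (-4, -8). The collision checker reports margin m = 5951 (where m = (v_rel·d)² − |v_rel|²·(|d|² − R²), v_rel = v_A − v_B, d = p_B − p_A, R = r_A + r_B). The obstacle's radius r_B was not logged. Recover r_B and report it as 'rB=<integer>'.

m = 5951
d = (-21, -2);  v_rel = (-7, -3),  |v_rel|² = 58
v_rel×d = (-7)·(-2) − (-3)·(-21) = -49
since m = R²·58 − (-49)²:  R² = (2401 + 5951) / 58 = 144
R = √144 = 12  ⇒  r_B = 12 − 6 = 6

rB=6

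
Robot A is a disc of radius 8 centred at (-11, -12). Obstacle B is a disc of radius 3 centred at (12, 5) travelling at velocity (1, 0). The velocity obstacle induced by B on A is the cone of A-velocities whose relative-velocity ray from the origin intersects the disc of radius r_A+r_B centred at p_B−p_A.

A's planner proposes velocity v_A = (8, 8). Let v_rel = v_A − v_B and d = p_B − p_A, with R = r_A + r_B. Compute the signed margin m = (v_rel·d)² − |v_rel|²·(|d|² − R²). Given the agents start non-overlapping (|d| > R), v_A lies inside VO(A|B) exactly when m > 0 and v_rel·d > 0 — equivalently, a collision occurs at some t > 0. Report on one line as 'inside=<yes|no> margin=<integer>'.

d = (23, 17),  |d|² = 818;  R = 8+3 = 11,  c = 818−11² = 697
v_rel = (7, 8),  |v_rel|² = 113;  v_rel·d = (7)·(23) + (8)·(17) = 297
113·t² − 594·t + 697 = 0  ⇒  m = 297² − 113·697 = 9448
m = 9448 > 0,  v_rel·d = 297 > 0  ⇒  inside

inside=yes margin=9448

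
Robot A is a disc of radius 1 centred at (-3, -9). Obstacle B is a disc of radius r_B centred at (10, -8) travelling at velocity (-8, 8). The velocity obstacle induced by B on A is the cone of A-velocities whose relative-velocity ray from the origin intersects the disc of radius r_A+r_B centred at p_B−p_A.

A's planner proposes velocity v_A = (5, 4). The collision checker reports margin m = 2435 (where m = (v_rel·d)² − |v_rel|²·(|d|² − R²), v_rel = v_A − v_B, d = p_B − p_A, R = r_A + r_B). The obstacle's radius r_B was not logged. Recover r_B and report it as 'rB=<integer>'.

m = 2435
d = (13, 1);  v_rel = (13, -4),  |v_rel|² = 185
v_rel×d = (13)·(1) − (-4)·(13) = 65
since m = R²·185 − 65²:  R² = (4225 + 2435) / 185 = 36
R = √36 = 6  ⇒  r_B = 6 − 1 = 5

rB=5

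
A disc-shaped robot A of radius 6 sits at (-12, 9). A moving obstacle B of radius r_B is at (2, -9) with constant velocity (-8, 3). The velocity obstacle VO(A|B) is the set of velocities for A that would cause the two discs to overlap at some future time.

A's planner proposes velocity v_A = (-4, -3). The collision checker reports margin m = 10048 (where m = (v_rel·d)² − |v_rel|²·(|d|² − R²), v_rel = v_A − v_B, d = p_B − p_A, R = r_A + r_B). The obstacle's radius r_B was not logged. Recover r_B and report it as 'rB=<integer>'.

m = 10048
d = (14, -18);  v_rel = (4, -6),  |v_rel|² = 52
v_rel×d = (4)·(-18) − (-6)·(14) = 12
since m = R²·52 − 12²:  R² = (144 + 10048) / 52 = 196
R = √196 = 14  ⇒  r_B = 14 − 6 = 8

rB=8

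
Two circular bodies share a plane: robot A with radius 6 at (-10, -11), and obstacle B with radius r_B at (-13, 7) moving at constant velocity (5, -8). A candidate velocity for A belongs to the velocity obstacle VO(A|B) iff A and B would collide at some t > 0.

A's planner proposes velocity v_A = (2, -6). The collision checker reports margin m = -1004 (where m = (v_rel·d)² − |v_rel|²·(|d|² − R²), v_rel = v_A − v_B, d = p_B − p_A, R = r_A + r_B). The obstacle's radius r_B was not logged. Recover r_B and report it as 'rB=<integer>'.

m = -1004
d = (-3, 18);  v_rel = (-3, 2),  |v_rel|² = 13
v_rel×d = (-3)·(18) − (2)·(-3) = -48
since m = R²·13 − (-48)²:  R² = (2304 + -1004) / 13 = 100
R = √100 = 10  ⇒  r_B = 10 − 6 = 4

rB=4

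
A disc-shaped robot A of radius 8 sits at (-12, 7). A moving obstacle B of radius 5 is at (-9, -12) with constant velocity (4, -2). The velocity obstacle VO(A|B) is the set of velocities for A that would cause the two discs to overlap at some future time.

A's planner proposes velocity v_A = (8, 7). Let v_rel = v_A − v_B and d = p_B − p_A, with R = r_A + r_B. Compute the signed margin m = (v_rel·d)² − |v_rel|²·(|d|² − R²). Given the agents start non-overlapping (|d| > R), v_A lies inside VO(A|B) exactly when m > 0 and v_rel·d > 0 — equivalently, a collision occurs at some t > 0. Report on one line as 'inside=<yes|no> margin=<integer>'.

d = (3, -19),  |d|² = 370;  R = 8+5 = 13,  c = 370−13² = 201
v_rel = (4, 9),  |v_rel|² = 97;  v_rel·d = (4)·(3) + (9)·(-19) = -159
97·t² + 318·t + 201 = 0  ⇒  m = (-159)² − 97·201 = 5784
m = 5784 > 0,  v_rel·d = -159 < 0  ⇒  outside

inside=no margin=5784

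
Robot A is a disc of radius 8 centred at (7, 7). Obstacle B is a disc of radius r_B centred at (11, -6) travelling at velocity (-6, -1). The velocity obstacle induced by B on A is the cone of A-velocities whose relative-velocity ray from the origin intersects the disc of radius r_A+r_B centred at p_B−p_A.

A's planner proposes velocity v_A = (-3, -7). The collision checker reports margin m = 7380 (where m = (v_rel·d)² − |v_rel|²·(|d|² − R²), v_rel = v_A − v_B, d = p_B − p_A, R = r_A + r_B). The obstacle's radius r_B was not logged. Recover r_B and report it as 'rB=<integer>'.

m = 7380
d = (4, -13);  v_rel = (3, -6),  |v_rel|² = 45
v_rel×d = (3)·(-13) − (-6)·(4) = -15
since m = R²·45 − (-15)²:  R² = (225 + 7380) / 45 = 169
R = √169 = 13  ⇒  r_B = 13 − 8 = 5

rB=5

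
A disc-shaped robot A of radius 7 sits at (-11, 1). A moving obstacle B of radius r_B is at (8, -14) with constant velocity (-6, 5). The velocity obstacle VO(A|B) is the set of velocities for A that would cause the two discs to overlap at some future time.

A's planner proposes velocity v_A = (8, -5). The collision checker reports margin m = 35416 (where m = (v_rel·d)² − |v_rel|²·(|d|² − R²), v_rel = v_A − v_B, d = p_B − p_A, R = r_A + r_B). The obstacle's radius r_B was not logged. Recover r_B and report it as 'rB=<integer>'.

m = 35416
d = (19, -15);  v_rel = (14, -10),  |v_rel|² = 296
v_rel×d = (14)·(-15) − (-10)·(19) = -20
since m = R²·296 − (-20)²:  R² = (400 + 35416) / 296 = 121
R = √121 = 11  ⇒  r_B = 11 − 7 = 4

rB=4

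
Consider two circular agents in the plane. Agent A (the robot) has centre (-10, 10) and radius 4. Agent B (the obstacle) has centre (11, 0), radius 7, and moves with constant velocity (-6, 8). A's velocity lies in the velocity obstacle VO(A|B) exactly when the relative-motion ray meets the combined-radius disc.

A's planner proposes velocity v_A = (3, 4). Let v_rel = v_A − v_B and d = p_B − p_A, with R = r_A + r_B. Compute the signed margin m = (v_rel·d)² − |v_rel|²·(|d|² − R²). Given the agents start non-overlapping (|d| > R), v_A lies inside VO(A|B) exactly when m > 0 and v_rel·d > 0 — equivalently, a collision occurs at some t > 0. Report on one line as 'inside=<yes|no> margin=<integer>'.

d = (21, -10),  |d|² = 541;  R = 4+7 = 11,  c = 541−11² = 420
v_rel = (9, -4),  |v_rel|² = 97;  v_rel·d = (9)·(21) + (-4)·(-10) = 229
97·t² − 458·t + 420 = 0  ⇒  m = 229² − 97·420 = 11701
m = 11701 > 0,  v_rel·d = 229 > 0  ⇒  inside

inside=yes margin=11701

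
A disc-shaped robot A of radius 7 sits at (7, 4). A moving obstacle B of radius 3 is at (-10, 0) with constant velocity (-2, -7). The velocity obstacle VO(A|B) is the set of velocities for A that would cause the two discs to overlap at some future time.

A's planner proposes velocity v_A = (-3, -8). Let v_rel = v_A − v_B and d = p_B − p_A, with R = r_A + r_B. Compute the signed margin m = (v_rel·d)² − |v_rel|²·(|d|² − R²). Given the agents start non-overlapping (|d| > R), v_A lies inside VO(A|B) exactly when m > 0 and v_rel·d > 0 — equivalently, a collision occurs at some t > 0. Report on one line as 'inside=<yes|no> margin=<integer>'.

d = (-17, -4),  |d|² = 305;  R = 7+3 = 10,  c = 305−10² = 205
v_rel = (-1, -1),  |v_rel|² = 2;  v_rel·d = (-1)·(-17) + (-1)·(-4) = 21
2·t² − 42·t + 205 = 0  ⇒  m = 21² − 2·205 = 31
m = 31 > 0,  v_rel·d = 21 > 0  ⇒  inside

inside=yes margin=31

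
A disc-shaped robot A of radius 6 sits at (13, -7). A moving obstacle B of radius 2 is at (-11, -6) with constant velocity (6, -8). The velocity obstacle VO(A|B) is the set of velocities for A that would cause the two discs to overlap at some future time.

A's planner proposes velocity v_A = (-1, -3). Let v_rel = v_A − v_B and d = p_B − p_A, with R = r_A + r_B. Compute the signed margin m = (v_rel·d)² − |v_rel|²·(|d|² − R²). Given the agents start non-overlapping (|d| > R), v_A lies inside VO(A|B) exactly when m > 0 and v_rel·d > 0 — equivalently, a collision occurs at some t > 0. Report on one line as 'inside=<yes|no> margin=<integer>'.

d = (-24, 1),  |d|² = 577;  R = 6+2 = 8,  c = 577−8² = 513
v_rel = (-7, 5),  |v_rel|² = 74;  v_rel·d = (-7)·(-24) + (5)·(1) = 173
74·t² − 346·t + 513 = 0  ⇒  m = 173² − 74·513 = -8033
m = -8033 < 0,  v_rel·d = 173 > 0  ⇒  outside

inside=no margin=-8033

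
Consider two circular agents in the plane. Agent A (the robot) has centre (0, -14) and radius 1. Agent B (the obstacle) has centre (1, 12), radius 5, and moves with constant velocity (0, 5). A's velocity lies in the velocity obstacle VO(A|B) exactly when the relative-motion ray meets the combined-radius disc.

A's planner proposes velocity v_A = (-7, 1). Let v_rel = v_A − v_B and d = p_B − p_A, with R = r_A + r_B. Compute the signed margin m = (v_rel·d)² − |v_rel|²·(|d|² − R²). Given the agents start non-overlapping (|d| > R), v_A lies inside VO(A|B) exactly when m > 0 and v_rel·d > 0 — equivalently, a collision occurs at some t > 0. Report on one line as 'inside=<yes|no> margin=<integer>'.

d = (1, 26),  |d|² = 677;  R = 1+5 = 6,  c = 677−6² = 641
v_rel = (-7, -4),  |v_rel|² = 65;  v_rel·d = (-7)·(1) + (-4)·(26) = -111
65·t² + 222·t + 641 = 0  ⇒  m = (-111)² − 65·641 = -29344
m = -29344 < 0,  v_rel·d = -111 < 0  ⇒  outside

inside=no margin=-29344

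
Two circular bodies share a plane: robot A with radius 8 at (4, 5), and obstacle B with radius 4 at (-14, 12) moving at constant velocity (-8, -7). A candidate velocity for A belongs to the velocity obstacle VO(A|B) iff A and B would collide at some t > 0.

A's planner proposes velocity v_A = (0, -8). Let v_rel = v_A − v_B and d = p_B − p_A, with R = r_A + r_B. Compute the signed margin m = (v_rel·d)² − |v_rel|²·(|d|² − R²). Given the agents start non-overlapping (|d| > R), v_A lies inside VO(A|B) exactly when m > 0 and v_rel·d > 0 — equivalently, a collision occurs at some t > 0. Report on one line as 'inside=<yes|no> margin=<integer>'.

d = (-18, 7),  |d|² = 373;  R = 8+4 = 12,  c = 373−12² = 229
v_rel = (8, -1),  |v_rel|² = 65;  v_rel·d = (8)·(-18) + (-1)·(7) = -151
65·t² + 302·t + 229 = 0  ⇒  m = (-151)² − 65·229 = 7916
m = 7916 > 0,  v_rel·d = -151 < 0  ⇒  outside

inside=no margin=7916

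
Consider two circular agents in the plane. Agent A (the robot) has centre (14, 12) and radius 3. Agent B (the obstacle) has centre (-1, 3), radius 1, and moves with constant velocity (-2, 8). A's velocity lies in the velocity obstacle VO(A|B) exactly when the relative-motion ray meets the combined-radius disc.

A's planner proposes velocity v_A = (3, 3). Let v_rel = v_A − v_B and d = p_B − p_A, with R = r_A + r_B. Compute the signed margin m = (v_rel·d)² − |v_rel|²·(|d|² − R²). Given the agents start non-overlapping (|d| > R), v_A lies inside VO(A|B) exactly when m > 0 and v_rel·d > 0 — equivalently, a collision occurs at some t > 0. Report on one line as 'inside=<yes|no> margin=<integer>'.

d = (-15, -9),  |d|² = 306;  R = 3+1 = 4,  c = 306−4² = 290
v_rel = (5, -5),  |v_rel|² = 50;  v_rel·d = (5)·(-15) + (-5)·(-9) = -30
50·t² + 60·t + 290 = 0  ⇒  m = (-30)² − 50·290 = -13600
m = -13600 < 0,  v_rel·d = -30 < 0  ⇒  outside

inside=no margin=-13600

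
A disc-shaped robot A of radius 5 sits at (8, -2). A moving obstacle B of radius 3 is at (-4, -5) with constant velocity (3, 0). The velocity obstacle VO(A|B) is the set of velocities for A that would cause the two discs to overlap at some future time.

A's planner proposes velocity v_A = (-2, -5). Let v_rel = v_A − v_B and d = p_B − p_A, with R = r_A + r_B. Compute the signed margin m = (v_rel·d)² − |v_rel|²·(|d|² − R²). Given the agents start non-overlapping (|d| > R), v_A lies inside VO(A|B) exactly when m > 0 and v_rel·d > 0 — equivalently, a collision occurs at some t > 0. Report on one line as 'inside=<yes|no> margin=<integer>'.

d = (-12, -3),  |d|² = 153;  R = 5+3 = 8,  c = 153−8² = 89
v_rel = (-5, -5),  |v_rel|² = 50;  v_rel·d = (-5)·(-12) + (-5)·(-3) = 75
50·t² − 150·t + 89 = 0  ⇒  m = 75² − 50·89 = 1175
m = 1175 > 0,  v_rel·d = 75 > 0  ⇒  inside

inside=yes margin=1175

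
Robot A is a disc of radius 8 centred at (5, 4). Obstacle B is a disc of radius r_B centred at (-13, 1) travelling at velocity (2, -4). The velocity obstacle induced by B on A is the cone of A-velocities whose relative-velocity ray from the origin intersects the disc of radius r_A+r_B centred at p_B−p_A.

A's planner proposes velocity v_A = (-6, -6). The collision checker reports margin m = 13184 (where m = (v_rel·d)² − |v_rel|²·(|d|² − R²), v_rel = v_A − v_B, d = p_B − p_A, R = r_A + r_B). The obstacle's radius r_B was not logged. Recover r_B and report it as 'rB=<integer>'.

m = 13184
d = (-18, -3);  v_rel = (-8, -2),  |v_rel|² = 68
v_rel×d = (-8)·(-3) − (-2)·(-18) = -12
since m = R²·68 − (-12)²:  R² = (144 + 13184) / 68 = 196
R = √196 = 14  ⇒  r_B = 14 − 8 = 6

rB=6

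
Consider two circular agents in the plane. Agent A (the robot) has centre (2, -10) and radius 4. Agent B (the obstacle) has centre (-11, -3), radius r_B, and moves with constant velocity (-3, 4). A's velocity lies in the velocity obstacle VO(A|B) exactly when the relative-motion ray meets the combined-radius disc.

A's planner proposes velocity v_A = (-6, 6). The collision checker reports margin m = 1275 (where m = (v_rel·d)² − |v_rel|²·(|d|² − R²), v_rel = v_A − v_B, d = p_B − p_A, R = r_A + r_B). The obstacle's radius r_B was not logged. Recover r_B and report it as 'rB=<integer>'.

m = 1275
d = (-13, 7);  v_rel = (-3, 2),  |v_rel|² = 13
v_rel×d = (-3)·(7) − (2)·(-13) = 5
since m = R²·13 − 5²:  R² = (25 + 1275) / 13 = 100
R = √100 = 10  ⇒  r_B = 10 − 4 = 6

rB=6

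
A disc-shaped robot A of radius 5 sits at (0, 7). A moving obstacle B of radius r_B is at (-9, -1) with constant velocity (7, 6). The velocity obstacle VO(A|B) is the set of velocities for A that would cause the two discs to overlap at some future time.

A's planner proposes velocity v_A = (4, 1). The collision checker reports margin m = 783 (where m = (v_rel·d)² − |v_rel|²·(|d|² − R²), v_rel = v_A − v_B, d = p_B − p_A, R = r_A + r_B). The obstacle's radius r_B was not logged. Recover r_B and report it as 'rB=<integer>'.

m = 783
d = (-9, -8);  v_rel = (-3, -5),  |v_rel|² = 34
v_rel×d = (-3)·(-8) − (-5)·(-9) = -21
since m = R²·34 − (-21)²:  R² = (441 + 783) / 34 = 36
R = √36 = 6  ⇒  r_B = 6 − 5 = 1

rB=1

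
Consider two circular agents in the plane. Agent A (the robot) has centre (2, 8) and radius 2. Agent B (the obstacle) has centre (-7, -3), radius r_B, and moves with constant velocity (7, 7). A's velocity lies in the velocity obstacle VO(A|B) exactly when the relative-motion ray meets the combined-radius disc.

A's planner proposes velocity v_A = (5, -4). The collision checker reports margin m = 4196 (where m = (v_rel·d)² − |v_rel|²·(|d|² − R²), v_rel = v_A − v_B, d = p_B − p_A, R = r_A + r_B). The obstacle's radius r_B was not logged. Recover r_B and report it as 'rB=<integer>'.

m = 4196
d = (-9, -11);  v_rel = (-2, -11),  |v_rel|² = 125
v_rel×d = (-2)·(-11) − (-11)·(-9) = -77
since m = R²·125 − (-77)²:  R² = (5929 + 4196) / 125 = 81
R = √81 = 9  ⇒  r_B = 9 − 2 = 7

rB=7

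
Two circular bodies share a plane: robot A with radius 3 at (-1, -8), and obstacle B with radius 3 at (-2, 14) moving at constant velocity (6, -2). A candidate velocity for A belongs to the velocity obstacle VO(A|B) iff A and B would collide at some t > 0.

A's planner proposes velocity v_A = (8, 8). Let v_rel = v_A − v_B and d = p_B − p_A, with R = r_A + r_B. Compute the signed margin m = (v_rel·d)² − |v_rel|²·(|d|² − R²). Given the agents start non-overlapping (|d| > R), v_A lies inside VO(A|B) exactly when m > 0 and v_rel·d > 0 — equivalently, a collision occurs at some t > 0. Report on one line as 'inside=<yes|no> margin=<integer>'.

d = (-1, 22),  |d|² = 485;  R = 3+3 = 6,  c = 485−6² = 449
v_rel = (2, 10),  |v_rel|² = 104;  v_rel·d = (2)·(-1) + (10)·(22) = 218
104·t² − 436·t + 449 = 0  ⇒  m = 218² − 104·449 = 828
m = 828 > 0,  v_rel·d = 218 > 0  ⇒  inside

inside=yes margin=828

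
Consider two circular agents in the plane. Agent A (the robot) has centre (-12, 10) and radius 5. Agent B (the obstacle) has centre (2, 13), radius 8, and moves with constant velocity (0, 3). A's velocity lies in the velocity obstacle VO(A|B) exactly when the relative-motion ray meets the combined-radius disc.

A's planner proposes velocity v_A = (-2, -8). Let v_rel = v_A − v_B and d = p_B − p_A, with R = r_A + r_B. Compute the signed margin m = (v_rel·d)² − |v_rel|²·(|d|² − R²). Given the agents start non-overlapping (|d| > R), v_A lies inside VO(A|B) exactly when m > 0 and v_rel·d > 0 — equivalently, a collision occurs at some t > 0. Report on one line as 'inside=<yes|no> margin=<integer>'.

d = (14, 3),  |d|² = 205;  R = 5+8 = 13,  c = 205−13² = 36
v_rel = (-2, -11),  |v_rel|² = 125;  v_rel·d = (-2)·(14) + (-11)·(3) = -61
125·t² + 122·t + 36 = 0  ⇒  m = (-61)² − 125·36 = -779
m = -779 < 0,  v_rel·d = -61 < 0  ⇒  outside

inside=no margin=-779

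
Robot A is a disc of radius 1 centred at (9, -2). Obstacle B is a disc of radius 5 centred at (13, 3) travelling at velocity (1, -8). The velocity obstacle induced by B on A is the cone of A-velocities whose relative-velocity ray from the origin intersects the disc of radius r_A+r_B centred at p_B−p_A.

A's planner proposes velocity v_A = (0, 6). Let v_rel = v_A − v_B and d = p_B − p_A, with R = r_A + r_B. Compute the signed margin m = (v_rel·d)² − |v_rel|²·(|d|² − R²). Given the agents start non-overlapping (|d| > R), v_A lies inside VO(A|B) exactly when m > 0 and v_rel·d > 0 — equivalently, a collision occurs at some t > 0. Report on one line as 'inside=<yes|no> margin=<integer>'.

d = (4, 5),  |d|² = 41;  R = 1+5 = 6,  c = 41−6² = 5
v_rel = (-1, 14),  |v_rel|² = 197;  v_rel·d = (-1)·(4) + (14)·(5) = 66
197·t² − 132·t + 5 = 0  ⇒  m = 66² − 197·5 = 3371
m = 3371 > 0,  v_rel·d = 66 > 0  ⇒  inside

inside=yes margin=3371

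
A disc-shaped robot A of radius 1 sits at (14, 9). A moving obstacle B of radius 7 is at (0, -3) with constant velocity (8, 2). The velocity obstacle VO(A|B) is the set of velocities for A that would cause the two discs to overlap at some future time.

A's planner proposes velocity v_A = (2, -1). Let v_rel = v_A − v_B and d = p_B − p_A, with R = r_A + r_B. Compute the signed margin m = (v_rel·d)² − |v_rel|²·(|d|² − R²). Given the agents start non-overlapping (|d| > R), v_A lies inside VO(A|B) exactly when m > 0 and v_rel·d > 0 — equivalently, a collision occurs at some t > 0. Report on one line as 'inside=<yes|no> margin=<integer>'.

d = (-14, -12),  |d|² = 340;  R = 1+7 = 8,  c = 340−8² = 276
v_rel = (-6, -3),  |v_rel|² = 45;  v_rel·d = (-6)·(-14) + (-3)·(-12) = 120
45·t² − 240·t + 276 = 0  ⇒  m = 120² − 45·276 = 1980
m = 1980 > 0,  v_rel·d = 120 > 0  ⇒  inside

inside=yes margin=1980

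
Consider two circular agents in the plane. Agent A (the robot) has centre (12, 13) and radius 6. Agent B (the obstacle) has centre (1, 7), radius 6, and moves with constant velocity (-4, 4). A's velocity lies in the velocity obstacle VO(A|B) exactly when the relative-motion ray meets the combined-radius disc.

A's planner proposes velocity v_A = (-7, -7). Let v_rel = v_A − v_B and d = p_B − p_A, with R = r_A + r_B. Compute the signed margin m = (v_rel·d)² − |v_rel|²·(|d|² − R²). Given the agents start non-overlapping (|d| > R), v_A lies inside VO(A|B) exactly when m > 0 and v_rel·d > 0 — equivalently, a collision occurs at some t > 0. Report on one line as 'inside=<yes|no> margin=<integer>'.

d = (-11, -6),  |d|² = 157;  R = 6+6 = 12,  c = 157−12² = 13
v_rel = (-3, -11),  |v_rel|² = 130;  v_rel·d = (-3)·(-11) + (-11)·(-6) = 99
130·t² − 198·t + 13 = 0  ⇒  m = 99² − 130·13 = 8111
m = 8111 > 0,  v_rel·d = 99 > 0  ⇒  inside

inside=yes margin=8111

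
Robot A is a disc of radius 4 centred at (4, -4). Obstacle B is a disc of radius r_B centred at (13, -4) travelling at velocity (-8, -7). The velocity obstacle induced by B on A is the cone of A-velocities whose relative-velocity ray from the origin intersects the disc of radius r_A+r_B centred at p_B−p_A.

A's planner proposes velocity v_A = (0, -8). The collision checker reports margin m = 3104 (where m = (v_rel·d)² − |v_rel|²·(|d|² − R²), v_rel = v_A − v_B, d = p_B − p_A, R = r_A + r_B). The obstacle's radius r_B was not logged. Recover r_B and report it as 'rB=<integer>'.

m = 3104
d = (9, 0);  v_rel = (8, -1),  |v_rel|² = 65
v_rel×d = (8)·(0) − (-1)·(9) = 9
since m = R²·65 − 9²:  R² = (81 + 3104) / 65 = 49
R = √49 = 7  ⇒  r_B = 7 − 4 = 3

rB=3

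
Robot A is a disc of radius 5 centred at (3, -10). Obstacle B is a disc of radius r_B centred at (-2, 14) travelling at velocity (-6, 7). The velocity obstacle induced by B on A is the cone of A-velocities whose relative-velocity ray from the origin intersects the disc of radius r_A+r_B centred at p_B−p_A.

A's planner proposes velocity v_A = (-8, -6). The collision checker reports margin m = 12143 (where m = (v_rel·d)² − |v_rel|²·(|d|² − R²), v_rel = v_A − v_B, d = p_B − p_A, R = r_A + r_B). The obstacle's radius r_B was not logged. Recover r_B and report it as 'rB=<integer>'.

m = 12143
d = (-5, 24);  v_rel = (-2, -13),  |v_rel|² = 173
v_rel×d = (-2)·(24) − (-13)·(-5) = -113
since m = R²·173 − (-113)²:  R² = (12769 + 12143) / 173 = 144
R = √144 = 12  ⇒  r_B = 12 − 5 = 7

rB=7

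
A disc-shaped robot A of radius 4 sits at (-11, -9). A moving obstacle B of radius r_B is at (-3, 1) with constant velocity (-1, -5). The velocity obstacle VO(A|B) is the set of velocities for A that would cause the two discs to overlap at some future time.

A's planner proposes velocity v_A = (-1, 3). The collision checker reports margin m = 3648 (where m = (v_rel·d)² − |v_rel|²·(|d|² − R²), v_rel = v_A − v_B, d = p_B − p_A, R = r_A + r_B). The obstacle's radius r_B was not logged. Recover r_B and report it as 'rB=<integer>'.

m = 3648
d = (8, 10);  v_rel = (0, 8),  |v_rel|² = 64
v_rel×d = (0)·(10) − (8)·(8) = -64
since m = R²·64 − (-64)²:  R² = (4096 + 3648) / 64 = 121
R = √121 = 11  ⇒  r_B = 11 − 4 = 7

rB=7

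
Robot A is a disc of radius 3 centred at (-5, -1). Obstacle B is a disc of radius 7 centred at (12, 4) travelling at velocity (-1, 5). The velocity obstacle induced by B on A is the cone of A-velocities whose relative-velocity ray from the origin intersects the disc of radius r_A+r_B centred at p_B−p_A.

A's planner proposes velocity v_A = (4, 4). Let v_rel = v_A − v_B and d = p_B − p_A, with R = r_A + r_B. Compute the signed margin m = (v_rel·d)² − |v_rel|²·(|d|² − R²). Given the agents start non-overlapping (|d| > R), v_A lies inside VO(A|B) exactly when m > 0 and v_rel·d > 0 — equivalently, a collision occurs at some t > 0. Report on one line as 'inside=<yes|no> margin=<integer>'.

d = (17, 5),  |d|² = 314;  R = 3+7 = 10,  c = 314−10² = 214
v_rel = (5, -1),  |v_rel|² = 26;  v_rel·d = (5)·(17) + (-1)·(5) = 80
26·t² − 160·t + 214 = 0  ⇒  m = 80² − 26·214 = 836
m = 836 > 0,  v_rel·d = 80 > 0  ⇒  inside

inside=yes margin=836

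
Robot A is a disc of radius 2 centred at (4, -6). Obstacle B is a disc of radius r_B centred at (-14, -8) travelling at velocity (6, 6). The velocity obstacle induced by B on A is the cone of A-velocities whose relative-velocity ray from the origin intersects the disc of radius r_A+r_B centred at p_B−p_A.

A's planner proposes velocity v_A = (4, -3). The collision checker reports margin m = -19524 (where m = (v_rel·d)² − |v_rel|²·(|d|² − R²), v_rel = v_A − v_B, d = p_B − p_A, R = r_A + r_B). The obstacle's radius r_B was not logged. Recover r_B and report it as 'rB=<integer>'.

m = -19524
d = (-18, -2);  v_rel = (-2, -9),  |v_rel|² = 85
v_rel×d = (-2)·(-2) − (-9)·(-18) = -158
since m = R²·85 − (-158)²:  R² = (24964 + -19524) / 85 = 64
R = √64 = 8  ⇒  r_B = 8 − 2 = 6

rB=6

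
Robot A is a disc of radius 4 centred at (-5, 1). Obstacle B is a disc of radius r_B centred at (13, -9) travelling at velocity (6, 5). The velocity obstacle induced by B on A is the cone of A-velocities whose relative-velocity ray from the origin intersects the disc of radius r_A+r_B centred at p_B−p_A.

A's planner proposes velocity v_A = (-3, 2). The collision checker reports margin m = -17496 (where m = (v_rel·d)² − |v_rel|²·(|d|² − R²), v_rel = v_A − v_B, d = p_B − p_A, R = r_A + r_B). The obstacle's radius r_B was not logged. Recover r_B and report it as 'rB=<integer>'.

m = -17496
d = (18, -10);  v_rel = (-9, -3),  |v_rel|² = 90
v_rel×d = (-9)·(-10) − (-3)·(18) = 144
since m = R²·90 − 144²:  R² = (20736 + -17496) / 90 = 36
R = √36 = 6  ⇒  r_B = 6 − 4 = 2

rB=2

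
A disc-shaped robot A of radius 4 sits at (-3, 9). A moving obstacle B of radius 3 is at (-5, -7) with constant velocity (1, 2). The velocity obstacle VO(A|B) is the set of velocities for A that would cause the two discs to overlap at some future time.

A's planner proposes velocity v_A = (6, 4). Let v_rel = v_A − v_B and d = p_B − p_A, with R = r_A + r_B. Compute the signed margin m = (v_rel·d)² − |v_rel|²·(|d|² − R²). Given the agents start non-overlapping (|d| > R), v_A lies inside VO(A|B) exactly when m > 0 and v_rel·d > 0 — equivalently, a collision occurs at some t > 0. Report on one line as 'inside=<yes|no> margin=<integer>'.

d = (-2, -16),  |d|² = 260;  R = 4+3 = 7,  c = 260−7² = 211
v_rel = (5, 2),  |v_rel|² = 29;  v_rel·d = (5)·(-2) + (2)·(-16) = -42
29·t² + 84·t + 211 = 0  ⇒  m = (-42)² − 29·211 = -4355
m = -4355 < 0,  v_rel·d = -42 < 0  ⇒  outside

inside=no margin=-4355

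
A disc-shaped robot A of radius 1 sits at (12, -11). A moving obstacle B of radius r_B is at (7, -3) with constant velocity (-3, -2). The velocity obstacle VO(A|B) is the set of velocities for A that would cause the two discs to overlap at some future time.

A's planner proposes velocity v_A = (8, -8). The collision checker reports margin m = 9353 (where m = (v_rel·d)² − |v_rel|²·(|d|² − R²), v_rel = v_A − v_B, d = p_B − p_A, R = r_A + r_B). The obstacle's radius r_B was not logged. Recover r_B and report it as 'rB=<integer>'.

m = 9353
d = (-5, 8);  v_rel = (11, -6),  |v_rel|² = 157
v_rel×d = (11)·(8) − (-6)·(-5) = 58
since m = R²·157 − 58²:  R² = (3364 + 9353) / 157 = 81
R = √81 = 9  ⇒  r_B = 9 − 1 = 8

rB=8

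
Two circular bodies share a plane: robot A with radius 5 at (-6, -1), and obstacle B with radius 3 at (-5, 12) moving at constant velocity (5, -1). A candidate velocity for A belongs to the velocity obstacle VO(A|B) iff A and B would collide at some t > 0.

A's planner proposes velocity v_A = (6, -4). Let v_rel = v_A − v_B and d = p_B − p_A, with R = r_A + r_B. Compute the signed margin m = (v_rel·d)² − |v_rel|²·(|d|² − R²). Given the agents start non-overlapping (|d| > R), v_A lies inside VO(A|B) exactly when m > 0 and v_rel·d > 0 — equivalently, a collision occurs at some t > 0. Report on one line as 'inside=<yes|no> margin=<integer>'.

d = (1, 13),  |d|² = 170;  R = 5+3 = 8,  c = 170−8² = 106
v_rel = (1, -3),  |v_rel|² = 10;  v_rel·d = (1)·(1) + (-3)·(13) = -38
10·t² + 76·t + 106 = 0  ⇒  m = (-38)² − 10·106 = 384
m = 384 > 0,  v_rel·d = -38 < 0  ⇒  outside

inside=no margin=384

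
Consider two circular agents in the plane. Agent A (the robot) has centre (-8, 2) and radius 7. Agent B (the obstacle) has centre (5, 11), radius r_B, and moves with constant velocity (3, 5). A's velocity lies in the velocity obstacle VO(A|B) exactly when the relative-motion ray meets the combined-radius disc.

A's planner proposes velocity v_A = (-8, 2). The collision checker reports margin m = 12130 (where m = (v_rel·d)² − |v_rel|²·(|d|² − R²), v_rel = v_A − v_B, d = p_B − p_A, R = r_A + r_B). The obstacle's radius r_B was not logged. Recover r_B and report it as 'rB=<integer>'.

m = 12130
d = (13, 9);  v_rel = (-11, -3),  |v_rel|² = 130
v_rel×d = (-11)·(9) − (-3)·(13) = -60
since m = R²·130 − (-60)²:  R² = (3600 + 12130) / 130 = 121
R = √121 = 11  ⇒  r_B = 11 − 7 = 4

rB=4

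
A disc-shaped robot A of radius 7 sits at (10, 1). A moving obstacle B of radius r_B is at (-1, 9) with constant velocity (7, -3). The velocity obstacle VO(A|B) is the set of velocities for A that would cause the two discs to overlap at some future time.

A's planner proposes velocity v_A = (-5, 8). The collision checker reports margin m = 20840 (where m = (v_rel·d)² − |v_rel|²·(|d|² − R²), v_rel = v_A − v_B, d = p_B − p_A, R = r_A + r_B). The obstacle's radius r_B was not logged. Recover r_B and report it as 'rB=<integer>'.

m = 20840
d = (-11, 8);  v_rel = (-12, 11),  |v_rel|² = 265
v_rel×d = (-12)·(8) − (11)·(-11) = 25
since m = R²·265 − 25²:  R² = (625 + 20840) / 265 = 81
R = √81 = 9  ⇒  r_B = 9 − 7 = 2

rB=2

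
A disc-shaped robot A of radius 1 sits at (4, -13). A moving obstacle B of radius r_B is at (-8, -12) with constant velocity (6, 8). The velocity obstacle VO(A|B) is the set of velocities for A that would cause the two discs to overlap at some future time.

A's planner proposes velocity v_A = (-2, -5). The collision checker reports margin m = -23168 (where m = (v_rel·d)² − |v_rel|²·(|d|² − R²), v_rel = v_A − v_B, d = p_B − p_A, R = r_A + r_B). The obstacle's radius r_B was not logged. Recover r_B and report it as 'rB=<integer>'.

m = -23168
d = (-12, 1);  v_rel = (-8, -13),  |v_rel|² = 233
v_rel×d = (-8)·(1) − (-13)·(-12) = -164
since m = R²·233 − (-164)²:  R² = (26896 + -23168) / 233 = 16
R = √16 = 4  ⇒  r_B = 4 − 1 = 3

rB=3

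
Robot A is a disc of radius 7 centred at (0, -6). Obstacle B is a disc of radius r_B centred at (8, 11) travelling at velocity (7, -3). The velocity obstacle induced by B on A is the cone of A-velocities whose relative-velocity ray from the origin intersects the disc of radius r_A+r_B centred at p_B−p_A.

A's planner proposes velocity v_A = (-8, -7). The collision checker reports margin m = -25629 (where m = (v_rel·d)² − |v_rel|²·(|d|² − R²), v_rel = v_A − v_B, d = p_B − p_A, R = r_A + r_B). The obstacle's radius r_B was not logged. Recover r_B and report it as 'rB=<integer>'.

m = -25629
d = (8, 17);  v_rel = (-15, -4),  |v_rel|² = 241
v_rel×d = (-15)·(17) − (-4)·(8) = -223
since m = R²·241 − (-223)²:  R² = (49729 + -25629) / 241 = 100
R = √100 = 10  ⇒  r_B = 10 − 7 = 3

rB=3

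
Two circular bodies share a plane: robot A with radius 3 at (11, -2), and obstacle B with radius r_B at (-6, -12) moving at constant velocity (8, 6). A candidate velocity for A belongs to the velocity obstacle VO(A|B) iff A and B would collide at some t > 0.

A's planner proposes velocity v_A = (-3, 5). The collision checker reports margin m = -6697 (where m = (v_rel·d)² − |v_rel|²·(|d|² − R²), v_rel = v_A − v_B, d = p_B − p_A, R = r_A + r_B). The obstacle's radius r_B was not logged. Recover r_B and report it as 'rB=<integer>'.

m = -6697
d = (-17, -10);  v_rel = (-11, -1),  |v_rel|² = 122
v_rel×d = (-11)·(-10) − (-1)·(-17) = 93
since m = R²·122 − 93²:  R² = (8649 + -6697) / 122 = 16
R = √16 = 4  ⇒  r_B = 4 − 3 = 1

rB=1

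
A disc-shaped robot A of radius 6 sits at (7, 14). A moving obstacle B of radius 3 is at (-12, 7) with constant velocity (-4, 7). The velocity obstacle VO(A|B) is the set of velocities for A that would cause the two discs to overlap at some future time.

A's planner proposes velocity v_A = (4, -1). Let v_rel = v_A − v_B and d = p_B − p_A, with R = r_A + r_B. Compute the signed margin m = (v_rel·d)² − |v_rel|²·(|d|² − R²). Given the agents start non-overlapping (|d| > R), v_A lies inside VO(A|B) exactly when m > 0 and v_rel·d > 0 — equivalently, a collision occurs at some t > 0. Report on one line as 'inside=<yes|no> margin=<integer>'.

d = (-19, -7),  |d|² = 410;  R = 6+3 = 9,  c = 410−9² = 329
v_rel = (8, -8),  |v_rel|² = 128;  v_rel·d = (8)·(-19) + (-8)·(-7) = -96
128·t² + 192·t + 329 = 0  ⇒  m = (-96)² − 128·329 = -32896
m = -32896 < 0,  v_rel·d = -96 < 0  ⇒  outside

inside=no margin=-32896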